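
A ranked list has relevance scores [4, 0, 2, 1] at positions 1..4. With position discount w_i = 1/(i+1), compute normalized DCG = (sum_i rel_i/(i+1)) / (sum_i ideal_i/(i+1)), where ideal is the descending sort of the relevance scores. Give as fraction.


Position discount weights w_i = 1/(i+1) for i=1..4:
Weights = [1/2, 1/3, 1/4, 1/5]
Actual relevance: [4, 0, 2, 1]
DCG = 4/2 + 0/3 + 2/4 + 1/5 = 27/10
Ideal relevance (sorted desc): [4, 2, 1, 0]
Ideal DCG = 4/2 + 2/3 + 1/4 + 0/5 = 35/12
nDCG = DCG / ideal_DCG = 27/10 / 35/12 = 162/175

162/175


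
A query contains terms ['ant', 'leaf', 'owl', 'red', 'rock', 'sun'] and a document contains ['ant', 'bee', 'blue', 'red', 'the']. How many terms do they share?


Query terms: ['ant', 'leaf', 'owl', 'red', 'rock', 'sun']
Document terms: ['ant', 'bee', 'blue', 'red', 'the']
Common terms: ['ant', 'red']
Overlap count = 2

2


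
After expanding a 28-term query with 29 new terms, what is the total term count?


Original terms: 28
Expansion terms: 29
Total = 28 + 29 = 57

57


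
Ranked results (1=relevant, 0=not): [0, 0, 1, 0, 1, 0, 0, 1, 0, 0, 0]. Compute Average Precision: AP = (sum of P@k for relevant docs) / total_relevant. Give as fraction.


Computing P@k for each relevant position:
Position 1: not relevant
Position 2: not relevant
Position 3: relevant, P@3 = 1/3 = 1/3
Position 4: not relevant
Position 5: relevant, P@5 = 2/5 = 2/5
Position 6: not relevant
Position 7: not relevant
Position 8: relevant, P@8 = 3/8 = 3/8
Position 9: not relevant
Position 10: not relevant
Position 11: not relevant
Sum of P@k = 1/3 + 2/5 + 3/8 = 133/120
AP = 133/120 / 3 = 133/360

133/360


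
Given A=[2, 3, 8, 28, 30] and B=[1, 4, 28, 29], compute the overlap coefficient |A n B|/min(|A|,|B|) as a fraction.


A intersect B = [28]
|A intersect B| = 1
min(|A|, |B|) = min(5, 4) = 4
Overlap = 1 / 4 = 1/4

1/4


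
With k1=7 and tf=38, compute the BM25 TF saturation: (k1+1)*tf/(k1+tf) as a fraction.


BM25 TF component = (k1+1)*tf / (k1+tf)
k1 = 7, tf = 38
Numerator = (7+1)*38 = 304
Denominator = 7 + 38 = 45
= 304/45 = 304/45

304/45


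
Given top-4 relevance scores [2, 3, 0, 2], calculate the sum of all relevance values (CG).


Cumulative Gain = sum of relevance scores
Position 1: rel=2, running sum=2
Position 2: rel=3, running sum=5
Position 3: rel=0, running sum=5
Position 4: rel=2, running sum=7
CG = 7

7


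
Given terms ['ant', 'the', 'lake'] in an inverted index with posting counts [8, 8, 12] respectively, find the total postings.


Summing posting list sizes:
'ant': 8 postings
'the': 8 postings
'lake': 12 postings
Total = 8 + 8 + 12 = 28

28


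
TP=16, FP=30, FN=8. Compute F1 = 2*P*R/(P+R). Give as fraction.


F1 = 2 * P * R / (P + R)
P = TP/(TP+FP) = 16/46 = 8/23
R = TP/(TP+FN) = 16/24 = 2/3
2 * P * R = 2 * 8/23 * 2/3 = 32/69
P + R = 8/23 + 2/3 = 70/69
F1 = 32/69 / 70/69 = 16/35

16/35


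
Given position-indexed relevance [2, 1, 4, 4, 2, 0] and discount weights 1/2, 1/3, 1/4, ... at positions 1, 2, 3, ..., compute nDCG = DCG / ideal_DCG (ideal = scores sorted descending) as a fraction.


Position discount weights w_i = 1/(i+1) for i=1..6:
Weights = [1/2, 1/3, 1/4, 1/5, 1/6, 1/7]
Actual relevance: [2, 1, 4, 4, 2, 0]
DCG = 2/2 + 1/3 + 4/4 + 4/5 + 2/6 + 0/7 = 52/15
Ideal relevance (sorted desc): [4, 4, 2, 2, 1, 0]
Ideal DCG = 4/2 + 4/3 + 2/4 + 2/5 + 1/6 + 0/7 = 22/5
nDCG = DCG / ideal_DCG = 52/15 / 22/5 = 26/33

26/33


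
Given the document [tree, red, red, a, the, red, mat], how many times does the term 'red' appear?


Document has 7 words
Scanning for 'red':
Found at positions: [1, 2, 5]
Count = 3

3


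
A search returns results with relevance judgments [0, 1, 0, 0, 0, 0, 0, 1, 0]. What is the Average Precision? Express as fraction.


Computing P@k for each relevant position:
Position 1: not relevant
Position 2: relevant, P@2 = 1/2 = 1/2
Position 3: not relevant
Position 4: not relevant
Position 5: not relevant
Position 6: not relevant
Position 7: not relevant
Position 8: relevant, P@8 = 2/8 = 1/4
Position 9: not relevant
Sum of P@k = 1/2 + 1/4 = 3/4
AP = 3/4 / 2 = 3/8

3/8


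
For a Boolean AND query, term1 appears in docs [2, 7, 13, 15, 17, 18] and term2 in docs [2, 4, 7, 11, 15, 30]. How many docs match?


Boolean AND: find intersection of posting lists
term1 docs: [2, 7, 13, 15, 17, 18]
term2 docs: [2, 4, 7, 11, 15, 30]
Intersection: [2, 7, 15]
|intersection| = 3

3


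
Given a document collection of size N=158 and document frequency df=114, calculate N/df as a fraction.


IDF ratio = N / df
= 158 / 114
= 79/57

79/57


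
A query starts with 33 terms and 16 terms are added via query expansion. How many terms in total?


Original terms: 33
Expansion terms: 16
Total = 33 + 16 = 49

49


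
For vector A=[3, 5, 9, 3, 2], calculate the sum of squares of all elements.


|A|^2 = sum of squared components
A[0]^2 = 3^2 = 9
A[1]^2 = 5^2 = 25
A[2]^2 = 9^2 = 81
A[3]^2 = 3^2 = 9
A[4]^2 = 2^2 = 4
Sum = 9 + 25 + 81 + 9 + 4 = 128

128


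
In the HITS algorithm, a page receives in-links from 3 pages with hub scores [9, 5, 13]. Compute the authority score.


Authority = sum of hub scores of in-linkers
In-link 1: hub score = 9
In-link 2: hub score = 5
In-link 3: hub score = 13
Authority = 9 + 5 + 13 = 27

27


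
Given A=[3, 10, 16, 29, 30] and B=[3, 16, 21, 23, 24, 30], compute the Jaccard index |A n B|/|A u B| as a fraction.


A intersect B = [3, 16, 30]
|A intersect B| = 3
A union B = [3, 10, 16, 21, 23, 24, 29, 30]
|A union B| = 8
Jaccard = 3/8 = 3/8

3/8


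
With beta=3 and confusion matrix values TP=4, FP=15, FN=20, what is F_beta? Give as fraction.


P = TP/(TP+FP) = 4/19 = 4/19
R = TP/(TP+FN) = 4/24 = 1/6
beta^2 = 3^2 = 9
(1 + beta^2) = 10
Numerator = (1+beta^2)*P*R = 20/57
Denominator = beta^2*P + R = 36/19 + 1/6 = 235/114
F_beta = 8/47

8/47


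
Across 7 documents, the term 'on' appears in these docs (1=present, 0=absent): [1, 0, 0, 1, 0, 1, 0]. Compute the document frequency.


Checking each document for 'on':
Doc 1: present
Doc 2: absent
Doc 3: absent
Doc 4: present
Doc 5: absent
Doc 6: present
Doc 7: absent
df = sum of presences = 1 + 0 + 0 + 1 + 0 + 1 + 0 = 3

3


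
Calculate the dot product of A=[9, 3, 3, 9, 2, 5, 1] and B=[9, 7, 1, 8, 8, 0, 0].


Dot product = sum of element-wise products
A[0]*B[0] = 9*9 = 81
A[1]*B[1] = 3*7 = 21
A[2]*B[2] = 3*1 = 3
A[3]*B[3] = 9*8 = 72
A[4]*B[4] = 2*8 = 16
A[5]*B[5] = 5*0 = 0
A[6]*B[6] = 1*0 = 0
Sum = 81 + 21 + 3 + 72 + 16 + 0 + 0 = 193

193


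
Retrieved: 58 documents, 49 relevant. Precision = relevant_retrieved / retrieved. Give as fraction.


Precision = relevant_retrieved / total_retrieved
= 49 / 58
= 49 / (49 + 9)
= 49/58

49/58


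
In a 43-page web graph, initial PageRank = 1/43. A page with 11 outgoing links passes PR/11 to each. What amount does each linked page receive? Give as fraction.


Initial PR = 1/43 = 1/43
Outlinks = 11
Contribution per link = PR / outlinks
= 1/43 / 11
= 1/473

1/473


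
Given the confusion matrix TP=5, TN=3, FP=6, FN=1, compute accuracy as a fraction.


Accuracy = (TP + TN) / (TP + TN + FP + FN)
TP + TN = 5 + 3 = 8
Total = 5 + 3 + 6 + 1 = 15
Accuracy = 8 / 15 = 8/15

8/15


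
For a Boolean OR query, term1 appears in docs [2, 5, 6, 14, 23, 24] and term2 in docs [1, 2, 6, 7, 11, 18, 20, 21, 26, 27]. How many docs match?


Boolean OR: find union of posting lists
term1 docs: [2, 5, 6, 14, 23, 24]
term2 docs: [1, 2, 6, 7, 11, 18, 20, 21, 26, 27]
Union: [1, 2, 5, 6, 7, 11, 14, 18, 20, 21, 23, 24, 26, 27]
|union| = 14

14


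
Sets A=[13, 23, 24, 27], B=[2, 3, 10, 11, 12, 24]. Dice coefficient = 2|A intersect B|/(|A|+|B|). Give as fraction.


A intersect B = [24]
|A intersect B| = 1
|A| = 4, |B| = 6
Dice = 2*1 / (4+6)
= 2 / 10 = 1/5

1/5


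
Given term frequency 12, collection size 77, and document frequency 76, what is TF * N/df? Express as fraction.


TF * (N/df)
= 12 * (77/76)
= 12 * 77/76
= 231/19

231/19


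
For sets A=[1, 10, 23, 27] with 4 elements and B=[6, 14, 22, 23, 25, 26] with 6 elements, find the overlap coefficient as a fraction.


A intersect B = [23]
|A intersect B| = 1
min(|A|, |B|) = min(4, 6) = 4
Overlap = 1 / 4 = 1/4

1/4


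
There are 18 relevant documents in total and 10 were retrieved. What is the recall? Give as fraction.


Recall = retrieved_relevant / total_relevant
= 10 / 18
= 10 / (10 + 8)
= 5/9

5/9


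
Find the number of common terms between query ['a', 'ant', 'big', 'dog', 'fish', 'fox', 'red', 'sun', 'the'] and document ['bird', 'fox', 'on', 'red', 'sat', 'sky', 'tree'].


Query terms: ['a', 'ant', 'big', 'dog', 'fish', 'fox', 'red', 'sun', 'the']
Document terms: ['bird', 'fox', 'on', 'red', 'sat', 'sky', 'tree']
Common terms: ['fox', 'red']
Overlap count = 2

2


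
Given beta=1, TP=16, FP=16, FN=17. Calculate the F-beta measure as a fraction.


P = TP/(TP+FP) = 16/32 = 1/2
R = TP/(TP+FN) = 16/33 = 16/33
beta^2 = 1^2 = 1
(1 + beta^2) = 2
Numerator = (1+beta^2)*P*R = 16/33
Denominator = beta^2*P + R = 1/2 + 16/33 = 65/66
F_beta = 32/65

32/65


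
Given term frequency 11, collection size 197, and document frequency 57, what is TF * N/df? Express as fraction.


TF * (N/df)
= 11 * (197/57)
= 11 * 197/57
= 2167/57

2167/57


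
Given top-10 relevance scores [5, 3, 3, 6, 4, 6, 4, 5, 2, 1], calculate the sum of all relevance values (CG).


Cumulative Gain = sum of relevance scores
Position 1: rel=5, running sum=5
Position 2: rel=3, running sum=8
Position 3: rel=3, running sum=11
Position 4: rel=6, running sum=17
Position 5: rel=4, running sum=21
Position 6: rel=6, running sum=27
Position 7: rel=4, running sum=31
Position 8: rel=5, running sum=36
Position 9: rel=2, running sum=38
Position 10: rel=1, running sum=39
CG = 39

39


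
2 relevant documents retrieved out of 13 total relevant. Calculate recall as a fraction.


Recall = retrieved_relevant / total_relevant
= 2 / 13
= 2 / (2 + 11)
= 2/13

2/13


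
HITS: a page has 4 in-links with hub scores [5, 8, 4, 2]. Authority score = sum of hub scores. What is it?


Authority = sum of hub scores of in-linkers
In-link 1: hub score = 5
In-link 2: hub score = 8
In-link 3: hub score = 4
In-link 4: hub score = 2
Authority = 5 + 8 + 4 + 2 = 19

19


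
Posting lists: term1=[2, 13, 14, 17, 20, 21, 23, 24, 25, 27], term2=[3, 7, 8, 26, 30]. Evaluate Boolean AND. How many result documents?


Boolean AND: find intersection of posting lists
term1 docs: [2, 13, 14, 17, 20, 21, 23, 24, 25, 27]
term2 docs: [3, 7, 8, 26, 30]
Intersection: []
|intersection| = 0

0


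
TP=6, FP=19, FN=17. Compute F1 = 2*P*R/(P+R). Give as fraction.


F1 = 2 * P * R / (P + R)
P = TP/(TP+FP) = 6/25 = 6/25
R = TP/(TP+FN) = 6/23 = 6/23
2 * P * R = 2 * 6/25 * 6/23 = 72/575
P + R = 6/25 + 6/23 = 288/575
F1 = 72/575 / 288/575 = 1/4

1/4


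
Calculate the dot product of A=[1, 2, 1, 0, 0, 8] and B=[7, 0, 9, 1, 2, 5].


Dot product = sum of element-wise products
A[0]*B[0] = 1*7 = 7
A[1]*B[1] = 2*0 = 0
A[2]*B[2] = 1*9 = 9
A[3]*B[3] = 0*1 = 0
A[4]*B[4] = 0*2 = 0
A[5]*B[5] = 8*5 = 40
Sum = 7 + 0 + 9 + 0 + 0 + 40 = 56

56


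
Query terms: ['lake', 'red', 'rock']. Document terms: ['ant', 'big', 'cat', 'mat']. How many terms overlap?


Query terms: ['lake', 'red', 'rock']
Document terms: ['ant', 'big', 'cat', 'mat']
Common terms: []
Overlap count = 0

0


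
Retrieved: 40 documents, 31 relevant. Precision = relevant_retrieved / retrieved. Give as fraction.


Precision = relevant_retrieved / total_retrieved
= 31 / 40
= 31 / (31 + 9)
= 31/40

31/40


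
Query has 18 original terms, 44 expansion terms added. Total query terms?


Original terms: 18
Expansion terms: 44
Total = 18 + 44 = 62

62


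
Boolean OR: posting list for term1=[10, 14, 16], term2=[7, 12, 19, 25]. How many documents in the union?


Boolean OR: find union of posting lists
term1 docs: [10, 14, 16]
term2 docs: [7, 12, 19, 25]
Union: [7, 10, 12, 14, 16, 19, 25]
|union| = 7

7


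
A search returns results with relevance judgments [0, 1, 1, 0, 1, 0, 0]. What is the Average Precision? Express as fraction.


Computing P@k for each relevant position:
Position 1: not relevant
Position 2: relevant, P@2 = 1/2 = 1/2
Position 3: relevant, P@3 = 2/3 = 2/3
Position 4: not relevant
Position 5: relevant, P@5 = 3/5 = 3/5
Position 6: not relevant
Position 7: not relevant
Sum of P@k = 1/2 + 2/3 + 3/5 = 53/30
AP = 53/30 / 3 = 53/90

53/90


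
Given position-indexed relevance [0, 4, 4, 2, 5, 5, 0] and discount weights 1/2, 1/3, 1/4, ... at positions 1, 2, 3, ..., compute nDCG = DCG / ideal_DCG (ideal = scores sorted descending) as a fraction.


Position discount weights w_i = 1/(i+1) for i=1..7:
Weights = [1/2, 1/3, 1/4, 1/5, 1/6, 1/7, 1/8]
Actual relevance: [0, 4, 4, 2, 5, 5, 0]
DCG = 0/2 + 4/3 + 4/4 + 2/5 + 5/6 + 5/7 + 0/8 = 899/210
Ideal relevance (sorted desc): [5, 5, 4, 4, 2, 0, 0]
Ideal DCG = 5/2 + 5/3 + 4/4 + 4/5 + 2/6 + 0/7 + 0/8 = 63/10
nDCG = DCG / ideal_DCG = 899/210 / 63/10 = 899/1323

899/1323


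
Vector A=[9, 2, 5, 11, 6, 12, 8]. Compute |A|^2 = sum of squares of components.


|A|^2 = sum of squared components
A[0]^2 = 9^2 = 81
A[1]^2 = 2^2 = 4
A[2]^2 = 5^2 = 25
A[3]^2 = 11^2 = 121
A[4]^2 = 6^2 = 36
A[5]^2 = 12^2 = 144
A[6]^2 = 8^2 = 64
Sum = 81 + 4 + 25 + 121 + 36 + 144 + 64 = 475

475


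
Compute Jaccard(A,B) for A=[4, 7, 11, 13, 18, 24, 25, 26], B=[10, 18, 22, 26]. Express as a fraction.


A intersect B = [18, 26]
|A intersect B| = 2
A union B = [4, 7, 10, 11, 13, 18, 22, 24, 25, 26]
|A union B| = 10
Jaccard = 2/10 = 1/5

1/5


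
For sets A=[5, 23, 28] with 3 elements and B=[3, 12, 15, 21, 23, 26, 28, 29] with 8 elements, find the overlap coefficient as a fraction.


A intersect B = [23, 28]
|A intersect B| = 2
min(|A|, |B|) = min(3, 8) = 3
Overlap = 2 / 3 = 2/3

2/3


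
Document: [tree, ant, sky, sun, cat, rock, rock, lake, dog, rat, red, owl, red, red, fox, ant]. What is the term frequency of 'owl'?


Document has 16 words
Scanning for 'owl':
Found at positions: [11]
Count = 1

1


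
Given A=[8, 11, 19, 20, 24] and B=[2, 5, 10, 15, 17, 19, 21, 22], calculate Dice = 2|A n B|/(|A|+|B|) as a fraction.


A intersect B = [19]
|A intersect B| = 1
|A| = 5, |B| = 8
Dice = 2*1 / (5+8)
= 2 / 13 = 2/13

2/13


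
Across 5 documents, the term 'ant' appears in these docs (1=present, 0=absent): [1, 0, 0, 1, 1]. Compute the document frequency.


Checking each document for 'ant':
Doc 1: present
Doc 2: absent
Doc 3: absent
Doc 4: present
Doc 5: present
df = sum of presences = 1 + 0 + 0 + 1 + 1 = 3

3


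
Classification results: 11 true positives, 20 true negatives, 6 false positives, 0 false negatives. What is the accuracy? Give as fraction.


Accuracy = (TP + TN) / (TP + TN + FP + FN)
TP + TN = 11 + 20 = 31
Total = 11 + 20 + 6 + 0 = 37
Accuracy = 31 / 37 = 31/37

31/37


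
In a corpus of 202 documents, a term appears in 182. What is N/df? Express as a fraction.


IDF ratio = N / df
= 202 / 182
= 101/91

101/91


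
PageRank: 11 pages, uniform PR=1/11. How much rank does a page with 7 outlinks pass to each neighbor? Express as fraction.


Initial PR = 1/11 = 1/11
Outlinks = 7
Contribution per link = PR / outlinks
= 1/11 / 7
= 1/77

1/77


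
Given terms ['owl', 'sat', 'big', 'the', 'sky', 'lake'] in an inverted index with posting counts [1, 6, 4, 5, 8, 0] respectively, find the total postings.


Summing posting list sizes:
'owl': 1 postings
'sat': 6 postings
'big': 4 postings
'the': 5 postings
'sky': 8 postings
'lake': 0 postings
Total = 1 + 6 + 4 + 5 + 8 + 0 = 24

24


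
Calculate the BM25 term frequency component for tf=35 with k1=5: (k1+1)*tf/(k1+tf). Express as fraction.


BM25 TF component = (k1+1)*tf / (k1+tf)
k1 = 5, tf = 35
Numerator = (5+1)*35 = 210
Denominator = 5 + 35 = 40
= 210/40 = 21/4

21/4


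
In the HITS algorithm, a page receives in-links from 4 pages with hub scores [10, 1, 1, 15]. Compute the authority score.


Authority = sum of hub scores of in-linkers
In-link 1: hub score = 10
In-link 2: hub score = 1
In-link 3: hub score = 1
In-link 4: hub score = 15
Authority = 10 + 1 + 1 + 15 = 27

27


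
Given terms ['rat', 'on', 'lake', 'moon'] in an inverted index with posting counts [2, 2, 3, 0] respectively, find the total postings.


Summing posting list sizes:
'rat': 2 postings
'on': 2 postings
'lake': 3 postings
'moon': 0 postings
Total = 2 + 2 + 3 + 0 = 7

7


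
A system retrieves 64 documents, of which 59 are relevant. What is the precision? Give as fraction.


Precision = relevant_retrieved / total_retrieved
= 59 / 64
= 59 / (59 + 5)
= 59/64

59/64


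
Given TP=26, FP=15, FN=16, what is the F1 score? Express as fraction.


F1 = 2 * P * R / (P + R)
P = TP/(TP+FP) = 26/41 = 26/41
R = TP/(TP+FN) = 26/42 = 13/21
2 * P * R = 2 * 26/41 * 13/21 = 676/861
P + R = 26/41 + 13/21 = 1079/861
F1 = 676/861 / 1079/861 = 52/83

52/83


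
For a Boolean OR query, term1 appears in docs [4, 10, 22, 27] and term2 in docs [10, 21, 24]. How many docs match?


Boolean OR: find union of posting lists
term1 docs: [4, 10, 22, 27]
term2 docs: [10, 21, 24]
Union: [4, 10, 21, 22, 24, 27]
|union| = 6

6


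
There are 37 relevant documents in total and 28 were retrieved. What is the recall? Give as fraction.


Recall = retrieved_relevant / total_relevant
= 28 / 37
= 28 / (28 + 9)
= 28/37

28/37


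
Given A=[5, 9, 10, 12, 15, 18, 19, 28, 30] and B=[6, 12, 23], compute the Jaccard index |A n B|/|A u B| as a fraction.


A intersect B = [12]
|A intersect B| = 1
A union B = [5, 6, 9, 10, 12, 15, 18, 19, 23, 28, 30]
|A union B| = 11
Jaccard = 1/11 = 1/11

1/11


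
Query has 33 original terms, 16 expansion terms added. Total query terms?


Original terms: 33
Expansion terms: 16
Total = 33 + 16 = 49

49


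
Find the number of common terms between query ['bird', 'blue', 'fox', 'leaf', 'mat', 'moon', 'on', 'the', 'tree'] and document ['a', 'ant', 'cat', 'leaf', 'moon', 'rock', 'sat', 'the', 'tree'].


Query terms: ['bird', 'blue', 'fox', 'leaf', 'mat', 'moon', 'on', 'the', 'tree']
Document terms: ['a', 'ant', 'cat', 'leaf', 'moon', 'rock', 'sat', 'the', 'tree']
Common terms: ['leaf', 'moon', 'the', 'tree']
Overlap count = 4

4


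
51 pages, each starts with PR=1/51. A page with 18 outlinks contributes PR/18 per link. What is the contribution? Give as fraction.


Initial PR = 1/51 = 1/51
Outlinks = 18
Contribution per link = PR / outlinks
= 1/51 / 18
= 1/918

1/918


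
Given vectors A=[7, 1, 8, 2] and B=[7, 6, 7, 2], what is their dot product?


Dot product = sum of element-wise products
A[0]*B[0] = 7*7 = 49
A[1]*B[1] = 1*6 = 6
A[2]*B[2] = 8*7 = 56
A[3]*B[3] = 2*2 = 4
Sum = 49 + 6 + 56 + 4 = 115

115


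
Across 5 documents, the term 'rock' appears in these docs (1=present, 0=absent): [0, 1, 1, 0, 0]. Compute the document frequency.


Checking each document for 'rock':
Doc 1: absent
Doc 2: present
Doc 3: present
Doc 4: absent
Doc 5: absent
df = sum of presences = 0 + 1 + 1 + 0 + 0 = 2

2


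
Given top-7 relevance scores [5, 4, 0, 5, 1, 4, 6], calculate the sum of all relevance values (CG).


Cumulative Gain = sum of relevance scores
Position 1: rel=5, running sum=5
Position 2: rel=4, running sum=9
Position 3: rel=0, running sum=9
Position 4: rel=5, running sum=14
Position 5: rel=1, running sum=15
Position 6: rel=4, running sum=19
Position 7: rel=6, running sum=25
CG = 25

25


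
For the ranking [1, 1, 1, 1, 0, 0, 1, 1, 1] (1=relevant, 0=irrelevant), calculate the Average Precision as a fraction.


Computing P@k for each relevant position:
Position 1: relevant, P@1 = 1/1 = 1
Position 2: relevant, P@2 = 2/2 = 1
Position 3: relevant, P@3 = 3/3 = 1
Position 4: relevant, P@4 = 4/4 = 1
Position 5: not relevant
Position 6: not relevant
Position 7: relevant, P@7 = 5/7 = 5/7
Position 8: relevant, P@8 = 6/8 = 3/4
Position 9: relevant, P@9 = 7/9 = 7/9
Sum of P@k = 1 + 1 + 1 + 1 + 5/7 + 3/4 + 7/9 = 1573/252
AP = 1573/252 / 7 = 1573/1764

1573/1764


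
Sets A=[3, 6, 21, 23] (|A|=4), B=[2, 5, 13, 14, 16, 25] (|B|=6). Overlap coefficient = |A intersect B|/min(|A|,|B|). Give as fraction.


A intersect B = []
|A intersect B| = 0
min(|A|, |B|) = min(4, 6) = 4
Overlap = 0 / 4 = 0

0


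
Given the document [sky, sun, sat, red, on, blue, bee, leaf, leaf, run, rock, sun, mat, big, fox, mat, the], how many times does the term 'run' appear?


Document has 17 words
Scanning for 'run':
Found at positions: [9]
Count = 1

1


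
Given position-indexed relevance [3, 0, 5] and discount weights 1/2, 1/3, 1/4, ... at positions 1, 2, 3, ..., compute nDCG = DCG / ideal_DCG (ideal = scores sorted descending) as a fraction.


Position discount weights w_i = 1/(i+1) for i=1..3:
Weights = [1/2, 1/3, 1/4]
Actual relevance: [3, 0, 5]
DCG = 3/2 + 0/3 + 5/4 = 11/4
Ideal relevance (sorted desc): [5, 3, 0]
Ideal DCG = 5/2 + 3/3 + 0/4 = 7/2
nDCG = DCG / ideal_DCG = 11/4 / 7/2 = 11/14

11/14


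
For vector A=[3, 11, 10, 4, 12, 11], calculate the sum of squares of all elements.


|A|^2 = sum of squared components
A[0]^2 = 3^2 = 9
A[1]^2 = 11^2 = 121
A[2]^2 = 10^2 = 100
A[3]^2 = 4^2 = 16
A[4]^2 = 12^2 = 144
A[5]^2 = 11^2 = 121
Sum = 9 + 121 + 100 + 16 + 144 + 121 = 511

511


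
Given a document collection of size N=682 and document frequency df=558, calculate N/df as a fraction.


IDF ratio = N / df
= 682 / 558
= 11/9

11/9


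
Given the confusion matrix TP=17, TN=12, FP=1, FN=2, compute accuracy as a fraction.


Accuracy = (TP + TN) / (TP + TN + FP + FN)
TP + TN = 17 + 12 = 29
Total = 17 + 12 + 1 + 2 = 32
Accuracy = 29 / 32 = 29/32

29/32


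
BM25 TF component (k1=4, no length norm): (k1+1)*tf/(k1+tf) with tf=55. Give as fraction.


BM25 TF component = (k1+1)*tf / (k1+tf)
k1 = 4, tf = 55
Numerator = (4+1)*55 = 275
Denominator = 4 + 55 = 59
= 275/59 = 275/59

275/59


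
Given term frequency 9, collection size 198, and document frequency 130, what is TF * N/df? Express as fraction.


TF * (N/df)
= 9 * (198/130)
= 9 * 99/65
= 891/65

891/65


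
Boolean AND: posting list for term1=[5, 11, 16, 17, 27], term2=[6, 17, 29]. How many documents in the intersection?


Boolean AND: find intersection of posting lists
term1 docs: [5, 11, 16, 17, 27]
term2 docs: [6, 17, 29]
Intersection: [17]
|intersection| = 1

1


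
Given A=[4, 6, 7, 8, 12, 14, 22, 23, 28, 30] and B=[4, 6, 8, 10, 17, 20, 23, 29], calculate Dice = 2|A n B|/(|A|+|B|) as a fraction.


A intersect B = [4, 6, 8, 23]
|A intersect B| = 4
|A| = 10, |B| = 8
Dice = 2*4 / (10+8)
= 8 / 18 = 4/9

4/9


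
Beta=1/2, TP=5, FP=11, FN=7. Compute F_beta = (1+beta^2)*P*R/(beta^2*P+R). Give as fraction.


P = TP/(TP+FP) = 5/16 = 5/16
R = TP/(TP+FN) = 5/12 = 5/12
beta^2 = 1/2^2 = 1/4
(1 + beta^2) = 5/4
Numerator = (1+beta^2)*P*R = 125/768
Denominator = beta^2*P + R = 5/64 + 5/12 = 95/192
F_beta = 25/76

25/76


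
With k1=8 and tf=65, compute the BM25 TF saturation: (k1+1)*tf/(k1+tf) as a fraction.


BM25 TF component = (k1+1)*tf / (k1+tf)
k1 = 8, tf = 65
Numerator = (8+1)*65 = 585
Denominator = 8 + 65 = 73
= 585/73 = 585/73

585/73


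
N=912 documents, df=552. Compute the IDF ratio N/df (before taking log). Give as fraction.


IDF ratio = N / df
= 912 / 552
= 38/23

38/23


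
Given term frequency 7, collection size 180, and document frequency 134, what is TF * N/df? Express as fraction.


TF * (N/df)
= 7 * (180/134)
= 7 * 90/67
= 630/67

630/67


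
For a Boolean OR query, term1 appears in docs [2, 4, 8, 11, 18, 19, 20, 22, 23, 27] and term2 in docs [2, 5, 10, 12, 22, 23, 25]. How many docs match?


Boolean OR: find union of posting lists
term1 docs: [2, 4, 8, 11, 18, 19, 20, 22, 23, 27]
term2 docs: [2, 5, 10, 12, 22, 23, 25]
Union: [2, 4, 5, 8, 10, 11, 12, 18, 19, 20, 22, 23, 25, 27]
|union| = 14

14


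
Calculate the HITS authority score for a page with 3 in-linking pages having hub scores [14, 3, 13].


Authority = sum of hub scores of in-linkers
In-link 1: hub score = 14
In-link 2: hub score = 3
In-link 3: hub score = 13
Authority = 14 + 3 + 13 = 30

30


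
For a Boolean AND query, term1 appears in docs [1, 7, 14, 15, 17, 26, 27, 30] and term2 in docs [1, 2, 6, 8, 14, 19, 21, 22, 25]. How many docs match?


Boolean AND: find intersection of posting lists
term1 docs: [1, 7, 14, 15, 17, 26, 27, 30]
term2 docs: [1, 2, 6, 8, 14, 19, 21, 22, 25]
Intersection: [1, 14]
|intersection| = 2

2


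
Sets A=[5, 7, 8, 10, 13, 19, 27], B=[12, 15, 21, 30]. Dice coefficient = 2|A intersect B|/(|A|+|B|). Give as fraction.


A intersect B = []
|A intersect B| = 0
|A| = 7, |B| = 4
Dice = 2*0 / (7+4)
= 0 / 11 = 0

0


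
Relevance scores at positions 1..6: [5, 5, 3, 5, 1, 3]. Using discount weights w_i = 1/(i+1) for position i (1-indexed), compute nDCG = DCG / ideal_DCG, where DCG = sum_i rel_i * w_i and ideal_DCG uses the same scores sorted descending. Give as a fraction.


Position discount weights w_i = 1/(i+1) for i=1..6:
Weights = [1/2, 1/3, 1/4, 1/5, 1/6, 1/7]
Actual relevance: [5, 5, 3, 5, 1, 3]
DCG = 5/2 + 5/3 + 3/4 + 5/5 + 1/6 + 3/7 = 547/84
Ideal relevance (sorted desc): [5, 5, 5, 3, 3, 1]
Ideal DCG = 5/2 + 5/3 + 5/4 + 3/5 + 3/6 + 1/7 = 2797/420
nDCG = DCG / ideal_DCG = 547/84 / 2797/420 = 2735/2797

2735/2797


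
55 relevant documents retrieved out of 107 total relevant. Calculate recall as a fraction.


Recall = retrieved_relevant / total_relevant
= 55 / 107
= 55 / (55 + 52)
= 55/107

55/107


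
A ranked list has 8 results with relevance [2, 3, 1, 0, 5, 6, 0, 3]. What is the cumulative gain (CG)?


Cumulative Gain = sum of relevance scores
Position 1: rel=2, running sum=2
Position 2: rel=3, running sum=5
Position 3: rel=1, running sum=6
Position 4: rel=0, running sum=6
Position 5: rel=5, running sum=11
Position 6: rel=6, running sum=17
Position 7: rel=0, running sum=17
Position 8: rel=3, running sum=20
CG = 20

20


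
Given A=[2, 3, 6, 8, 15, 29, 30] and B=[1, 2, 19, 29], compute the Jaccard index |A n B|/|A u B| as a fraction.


A intersect B = [2, 29]
|A intersect B| = 2
A union B = [1, 2, 3, 6, 8, 15, 19, 29, 30]
|A union B| = 9
Jaccard = 2/9 = 2/9

2/9


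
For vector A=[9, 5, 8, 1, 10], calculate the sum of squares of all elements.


|A|^2 = sum of squared components
A[0]^2 = 9^2 = 81
A[1]^2 = 5^2 = 25
A[2]^2 = 8^2 = 64
A[3]^2 = 1^2 = 1
A[4]^2 = 10^2 = 100
Sum = 81 + 25 + 64 + 1 + 100 = 271

271


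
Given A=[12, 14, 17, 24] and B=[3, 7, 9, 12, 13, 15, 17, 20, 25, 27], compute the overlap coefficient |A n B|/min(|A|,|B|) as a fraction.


A intersect B = [12, 17]
|A intersect B| = 2
min(|A|, |B|) = min(4, 10) = 4
Overlap = 2 / 4 = 1/2

1/2


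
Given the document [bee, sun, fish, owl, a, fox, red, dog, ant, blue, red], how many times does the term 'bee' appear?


Document has 11 words
Scanning for 'bee':
Found at positions: [0]
Count = 1

1


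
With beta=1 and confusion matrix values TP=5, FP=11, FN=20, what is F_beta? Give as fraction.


P = TP/(TP+FP) = 5/16 = 5/16
R = TP/(TP+FN) = 5/25 = 1/5
beta^2 = 1^2 = 1
(1 + beta^2) = 2
Numerator = (1+beta^2)*P*R = 1/8
Denominator = beta^2*P + R = 5/16 + 1/5 = 41/80
F_beta = 10/41

10/41


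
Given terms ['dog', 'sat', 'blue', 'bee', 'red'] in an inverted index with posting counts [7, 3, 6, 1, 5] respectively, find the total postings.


Summing posting list sizes:
'dog': 7 postings
'sat': 3 postings
'blue': 6 postings
'bee': 1 postings
'red': 5 postings
Total = 7 + 3 + 6 + 1 + 5 = 22

22


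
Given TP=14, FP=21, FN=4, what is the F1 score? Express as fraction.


F1 = 2 * P * R / (P + R)
P = TP/(TP+FP) = 14/35 = 2/5
R = TP/(TP+FN) = 14/18 = 7/9
2 * P * R = 2 * 2/5 * 7/9 = 28/45
P + R = 2/5 + 7/9 = 53/45
F1 = 28/45 / 53/45 = 28/53

28/53


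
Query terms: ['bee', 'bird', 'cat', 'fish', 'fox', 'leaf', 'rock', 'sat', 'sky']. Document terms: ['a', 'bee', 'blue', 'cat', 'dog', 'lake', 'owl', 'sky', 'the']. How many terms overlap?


Query terms: ['bee', 'bird', 'cat', 'fish', 'fox', 'leaf', 'rock', 'sat', 'sky']
Document terms: ['a', 'bee', 'blue', 'cat', 'dog', 'lake', 'owl', 'sky', 'the']
Common terms: ['bee', 'cat', 'sky']
Overlap count = 3

3


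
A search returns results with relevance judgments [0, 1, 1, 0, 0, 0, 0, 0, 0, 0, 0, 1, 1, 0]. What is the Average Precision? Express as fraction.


Computing P@k for each relevant position:
Position 1: not relevant
Position 2: relevant, P@2 = 1/2 = 1/2
Position 3: relevant, P@3 = 2/3 = 2/3
Position 4: not relevant
Position 5: not relevant
Position 6: not relevant
Position 7: not relevant
Position 8: not relevant
Position 9: not relevant
Position 10: not relevant
Position 11: not relevant
Position 12: relevant, P@12 = 3/12 = 1/4
Position 13: relevant, P@13 = 4/13 = 4/13
Position 14: not relevant
Sum of P@k = 1/2 + 2/3 + 1/4 + 4/13 = 269/156
AP = 269/156 / 4 = 269/624

269/624


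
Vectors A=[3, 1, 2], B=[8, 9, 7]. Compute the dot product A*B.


Dot product = sum of element-wise products
A[0]*B[0] = 3*8 = 24
A[1]*B[1] = 1*9 = 9
A[2]*B[2] = 2*7 = 14
Sum = 24 + 9 + 14 = 47

47


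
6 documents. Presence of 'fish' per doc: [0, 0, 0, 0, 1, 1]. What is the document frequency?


Checking each document for 'fish':
Doc 1: absent
Doc 2: absent
Doc 3: absent
Doc 4: absent
Doc 5: present
Doc 6: present
df = sum of presences = 0 + 0 + 0 + 0 + 1 + 1 = 2

2


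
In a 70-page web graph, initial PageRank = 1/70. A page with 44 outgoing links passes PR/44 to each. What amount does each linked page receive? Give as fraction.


Initial PR = 1/70 = 1/70
Outlinks = 44
Contribution per link = PR / outlinks
= 1/70 / 44
= 1/3080

1/3080


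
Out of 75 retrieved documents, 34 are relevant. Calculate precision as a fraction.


Precision = relevant_retrieved / total_retrieved
= 34 / 75
= 34 / (34 + 41)
= 34/75

34/75


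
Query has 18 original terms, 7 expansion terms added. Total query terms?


Original terms: 18
Expansion terms: 7
Total = 18 + 7 = 25

25


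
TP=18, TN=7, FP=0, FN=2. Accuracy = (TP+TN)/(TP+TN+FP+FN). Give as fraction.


Accuracy = (TP + TN) / (TP + TN + FP + FN)
TP + TN = 18 + 7 = 25
Total = 18 + 7 + 0 + 2 = 27
Accuracy = 25 / 27 = 25/27

25/27


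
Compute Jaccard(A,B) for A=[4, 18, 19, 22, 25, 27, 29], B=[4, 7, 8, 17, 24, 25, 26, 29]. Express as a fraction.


A intersect B = [4, 25, 29]
|A intersect B| = 3
A union B = [4, 7, 8, 17, 18, 19, 22, 24, 25, 26, 27, 29]
|A union B| = 12
Jaccard = 3/12 = 1/4

1/4


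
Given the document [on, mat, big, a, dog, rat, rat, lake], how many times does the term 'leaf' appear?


Document has 8 words
Scanning for 'leaf':
Term not found in document
Count = 0

0


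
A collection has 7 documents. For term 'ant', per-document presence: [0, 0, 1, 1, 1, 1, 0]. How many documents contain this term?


Checking each document for 'ant':
Doc 1: absent
Doc 2: absent
Doc 3: present
Doc 4: present
Doc 5: present
Doc 6: present
Doc 7: absent
df = sum of presences = 0 + 0 + 1 + 1 + 1 + 1 + 0 = 4

4


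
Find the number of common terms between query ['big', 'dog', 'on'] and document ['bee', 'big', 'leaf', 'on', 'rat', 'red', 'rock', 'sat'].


Query terms: ['big', 'dog', 'on']
Document terms: ['bee', 'big', 'leaf', 'on', 'rat', 'red', 'rock', 'sat']
Common terms: ['big', 'on']
Overlap count = 2

2


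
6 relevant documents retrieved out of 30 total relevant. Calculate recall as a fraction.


Recall = retrieved_relevant / total_relevant
= 6 / 30
= 6 / (6 + 24)
= 1/5

1/5


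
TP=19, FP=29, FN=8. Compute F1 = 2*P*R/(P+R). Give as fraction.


F1 = 2 * P * R / (P + R)
P = TP/(TP+FP) = 19/48 = 19/48
R = TP/(TP+FN) = 19/27 = 19/27
2 * P * R = 2 * 19/48 * 19/27 = 361/648
P + R = 19/48 + 19/27 = 475/432
F1 = 361/648 / 475/432 = 38/75

38/75


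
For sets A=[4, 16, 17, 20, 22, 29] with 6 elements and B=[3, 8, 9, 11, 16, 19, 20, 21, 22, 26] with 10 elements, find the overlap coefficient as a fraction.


A intersect B = [16, 20, 22]
|A intersect B| = 3
min(|A|, |B|) = min(6, 10) = 6
Overlap = 3 / 6 = 1/2

1/2


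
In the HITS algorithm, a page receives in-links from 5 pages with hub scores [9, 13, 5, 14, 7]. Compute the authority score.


Authority = sum of hub scores of in-linkers
In-link 1: hub score = 9
In-link 2: hub score = 13
In-link 3: hub score = 5
In-link 4: hub score = 14
In-link 5: hub score = 7
Authority = 9 + 13 + 5 + 14 + 7 = 48

48


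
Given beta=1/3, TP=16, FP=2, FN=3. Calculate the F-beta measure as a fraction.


P = TP/(TP+FP) = 16/18 = 8/9
R = TP/(TP+FN) = 16/19 = 16/19
beta^2 = 1/3^2 = 1/9
(1 + beta^2) = 10/9
Numerator = (1+beta^2)*P*R = 1280/1539
Denominator = beta^2*P + R = 8/81 + 16/19 = 1448/1539
F_beta = 160/181

160/181


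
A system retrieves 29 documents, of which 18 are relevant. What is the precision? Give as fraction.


Precision = relevant_retrieved / total_retrieved
= 18 / 29
= 18 / (18 + 11)
= 18/29

18/29


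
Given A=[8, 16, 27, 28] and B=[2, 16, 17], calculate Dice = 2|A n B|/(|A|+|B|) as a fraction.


A intersect B = [16]
|A intersect B| = 1
|A| = 4, |B| = 3
Dice = 2*1 / (4+3)
= 2 / 7 = 2/7

2/7


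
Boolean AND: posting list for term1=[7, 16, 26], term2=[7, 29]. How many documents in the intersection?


Boolean AND: find intersection of posting lists
term1 docs: [7, 16, 26]
term2 docs: [7, 29]
Intersection: [7]
|intersection| = 1

1


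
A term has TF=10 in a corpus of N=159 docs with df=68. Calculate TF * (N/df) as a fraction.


TF * (N/df)
= 10 * (159/68)
= 10 * 159/68
= 795/34

795/34


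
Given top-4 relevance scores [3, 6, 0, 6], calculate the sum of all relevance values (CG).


Cumulative Gain = sum of relevance scores
Position 1: rel=3, running sum=3
Position 2: rel=6, running sum=9
Position 3: rel=0, running sum=9
Position 4: rel=6, running sum=15
CG = 15

15


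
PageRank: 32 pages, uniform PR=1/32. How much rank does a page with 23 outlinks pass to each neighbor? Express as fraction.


Initial PR = 1/32 = 1/32
Outlinks = 23
Contribution per link = PR / outlinks
= 1/32 / 23
= 1/736

1/736


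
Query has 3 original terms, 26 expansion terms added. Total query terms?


Original terms: 3
Expansion terms: 26
Total = 3 + 26 = 29

29


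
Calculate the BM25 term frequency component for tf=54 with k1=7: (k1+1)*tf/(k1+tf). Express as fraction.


BM25 TF component = (k1+1)*tf / (k1+tf)
k1 = 7, tf = 54
Numerator = (7+1)*54 = 432
Denominator = 7 + 54 = 61
= 432/61 = 432/61

432/61


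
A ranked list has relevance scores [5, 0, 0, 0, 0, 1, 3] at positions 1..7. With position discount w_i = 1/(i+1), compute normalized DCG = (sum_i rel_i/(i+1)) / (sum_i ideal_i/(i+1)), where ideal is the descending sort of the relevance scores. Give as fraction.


Position discount weights w_i = 1/(i+1) for i=1..7:
Weights = [1/2, 1/3, 1/4, 1/5, 1/6, 1/7, 1/8]
Actual relevance: [5, 0, 0, 0, 0, 1, 3]
DCG = 5/2 + 0/3 + 0/4 + 0/5 + 0/6 + 1/7 + 3/8 = 169/56
Ideal relevance (sorted desc): [5, 3, 1, 0, 0, 0, 0]
Ideal DCG = 5/2 + 3/3 + 1/4 + 0/5 + 0/6 + 0/7 + 0/8 = 15/4
nDCG = DCG / ideal_DCG = 169/56 / 15/4 = 169/210

169/210


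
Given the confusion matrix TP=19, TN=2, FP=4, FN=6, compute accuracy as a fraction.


Accuracy = (TP + TN) / (TP + TN + FP + FN)
TP + TN = 19 + 2 = 21
Total = 19 + 2 + 4 + 6 = 31
Accuracy = 21 / 31 = 21/31

21/31


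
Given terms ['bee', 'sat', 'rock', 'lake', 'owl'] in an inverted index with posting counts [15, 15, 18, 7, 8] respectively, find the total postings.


Summing posting list sizes:
'bee': 15 postings
'sat': 15 postings
'rock': 18 postings
'lake': 7 postings
'owl': 8 postings
Total = 15 + 15 + 18 + 7 + 8 = 63

63


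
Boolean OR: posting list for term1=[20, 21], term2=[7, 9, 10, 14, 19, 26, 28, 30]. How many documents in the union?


Boolean OR: find union of posting lists
term1 docs: [20, 21]
term2 docs: [7, 9, 10, 14, 19, 26, 28, 30]
Union: [7, 9, 10, 14, 19, 20, 21, 26, 28, 30]
|union| = 10

10


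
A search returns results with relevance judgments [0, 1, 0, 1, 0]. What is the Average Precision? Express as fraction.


Computing P@k for each relevant position:
Position 1: not relevant
Position 2: relevant, P@2 = 1/2 = 1/2
Position 3: not relevant
Position 4: relevant, P@4 = 2/4 = 1/2
Position 5: not relevant
Sum of P@k = 1/2 + 1/2 = 1
AP = 1 / 2 = 1/2

1/2


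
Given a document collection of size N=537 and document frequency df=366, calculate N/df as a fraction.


IDF ratio = N / df
= 537 / 366
= 179/122

179/122


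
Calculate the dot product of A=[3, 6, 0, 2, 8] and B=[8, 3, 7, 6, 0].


Dot product = sum of element-wise products
A[0]*B[0] = 3*8 = 24
A[1]*B[1] = 6*3 = 18
A[2]*B[2] = 0*7 = 0
A[3]*B[3] = 2*6 = 12
A[4]*B[4] = 8*0 = 0
Sum = 24 + 18 + 0 + 12 + 0 = 54

54


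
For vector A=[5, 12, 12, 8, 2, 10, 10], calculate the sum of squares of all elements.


|A|^2 = sum of squared components
A[0]^2 = 5^2 = 25
A[1]^2 = 12^2 = 144
A[2]^2 = 12^2 = 144
A[3]^2 = 8^2 = 64
A[4]^2 = 2^2 = 4
A[5]^2 = 10^2 = 100
A[6]^2 = 10^2 = 100
Sum = 25 + 144 + 144 + 64 + 4 + 100 + 100 = 581

581


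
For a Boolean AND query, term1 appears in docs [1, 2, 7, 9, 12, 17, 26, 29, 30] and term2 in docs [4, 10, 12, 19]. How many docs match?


Boolean AND: find intersection of posting lists
term1 docs: [1, 2, 7, 9, 12, 17, 26, 29, 30]
term2 docs: [4, 10, 12, 19]
Intersection: [12]
|intersection| = 1

1


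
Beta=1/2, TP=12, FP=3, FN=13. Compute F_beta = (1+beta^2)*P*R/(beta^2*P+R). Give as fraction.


P = TP/(TP+FP) = 12/15 = 4/5
R = TP/(TP+FN) = 12/25 = 12/25
beta^2 = 1/2^2 = 1/4
(1 + beta^2) = 5/4
Numerator = (1+beta^2)*P*R = 12/25
Denominator = beta^2*P + R = 1/5 + 12/25 = 17/25
F_beta = 12/17

12/17


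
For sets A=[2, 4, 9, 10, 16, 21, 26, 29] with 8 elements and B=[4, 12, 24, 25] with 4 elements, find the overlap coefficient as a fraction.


A intersect B = [4]
|A intersect B| = 1
min(|A|, |B|) = min(8, 4) = 4
Overlap = 1 / 4 = 1/4

1/4


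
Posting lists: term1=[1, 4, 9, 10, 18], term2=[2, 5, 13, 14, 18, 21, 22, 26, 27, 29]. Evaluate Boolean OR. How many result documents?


Boolean OR: find union of posting lists
term1 docs: [1, 4, 9, 10, 18]
term2 docs: [2, 5, 13, 14, 18, 21, 22, 26, 27, 29]
Union: [1, 2, 4, 5, 9, 10, 13, 14, 18, 21, 22, 26, 27, 29]
|union| = 14

14


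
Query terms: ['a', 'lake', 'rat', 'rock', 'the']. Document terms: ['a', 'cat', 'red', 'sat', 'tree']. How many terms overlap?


Query terms: ['a', 'lake', 'rat', 'rock', 'the']
Document terms: ['a', 'cat', 'red', 'sat', 'tree']
Common terms: ['a']
Overlap count = 1

1


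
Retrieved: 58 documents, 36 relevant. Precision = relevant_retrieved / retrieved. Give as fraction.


Precision = relevant_retrieved / total_retrieved
= 36 / 58
= 36 / (36 + 22)
= 18/29

18/29


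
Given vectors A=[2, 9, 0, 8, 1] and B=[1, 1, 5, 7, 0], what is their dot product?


Dot product = sum of element-wise products
A[0]*B[0] = 2*1 = 2
A[1]*B[1] = 9*1 = 9
A[2]*B[2] = 0*5 = 0
A[3]*B[3] = 8*7 = 56
A[4]*B[4] = 1*0 = 0
Sum = 2 + 9 + 0 + 56 + 0 = 67

67


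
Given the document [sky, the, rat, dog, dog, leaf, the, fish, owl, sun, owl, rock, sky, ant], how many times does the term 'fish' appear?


Document has 14 words
Scanning for 'fish':
Found at positions: [7]
Count = 1

1


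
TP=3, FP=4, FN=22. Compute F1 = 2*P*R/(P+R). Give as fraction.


F1 = 2 * P * R / (P + R)
P = TP/(TP+FP) = 3/7 = 3/7
R = TP/(TP+FN) = 3/25 = 3/25
2 * P * R = 2 * 3/7 * 3/25 = 18/175
P + R = 3/7 + 3/25 = 96/175
F1 = 18/175 / 96/175 = 3/16

3/16


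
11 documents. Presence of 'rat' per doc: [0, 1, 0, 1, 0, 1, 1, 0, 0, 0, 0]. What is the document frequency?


Checking each document for 'rat':
Doc 1: absent
Doc 2: present
Doc 3: absent
Doc 4: present
Doc 5: absent
Doc 6: present
Doc 7: present
Doc 8: absent
Doc 9: absent
Doc 10: absent
Doc 11: absent
df = sum of presences = 0 + 1 + 0 + 1 + 0 + 1 + 1 + 0 + 0 + 0 + 0 = 4

4
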